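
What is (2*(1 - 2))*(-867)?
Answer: 1734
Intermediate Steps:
(2*(1 - 2))*(-867) = (2*(-1))*(-867) = -2*(-867) = 1734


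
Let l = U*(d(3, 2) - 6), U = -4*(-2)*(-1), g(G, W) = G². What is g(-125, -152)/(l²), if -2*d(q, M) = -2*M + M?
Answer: 625/64 ≈ 9.7656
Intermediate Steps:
d(q, M) = M/2 (d(q, M) = -(-2*M + M)/2 = -(-1)*M/2 = M/2)
U = -8 (U = 8*(-1) = -8)
l = 40 (l = -8*((½)*2 - 6) = -8*(1 - 6) = -8*(-5) = 40)
g(-125, -152)/(l²) = (-125)²/(40²) = 15625/1600 = 15625*(1/1600) = 625/64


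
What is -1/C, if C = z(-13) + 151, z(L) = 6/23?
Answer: -23/3479 ≈ -0.0066111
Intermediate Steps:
z(L) = 6/23 (z(L) = 6*(1/23) = 6/23)
C = 3479/23 (C = 6/23 + 151 = 3479/23 ≈ 151.26)
-1/C = -1/3479/23 = -1*23/3479 = -23/3479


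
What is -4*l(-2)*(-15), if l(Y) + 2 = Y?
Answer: -240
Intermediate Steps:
l(Y) = -2 + Y
-4*l(-2)*(-15) = -4*(-2 - 2)*(-15) = -4*(-4)*(-15) = 16*(-15) = -240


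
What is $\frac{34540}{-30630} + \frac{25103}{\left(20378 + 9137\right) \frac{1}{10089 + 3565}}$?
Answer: $\frac{1049760791996}{90404445} \approx 11612.0$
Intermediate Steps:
$\frac{34540}{-30630} + \frac{25103}{\left(20378 + 9137\right) \frac{1}{10089 + 3565}} = 34540 \left(- \frac{1}{30630}\right) + \frac{25103}{29515 \cdot \frac{1}{13654}} = - \frac{3454}{3063} + \frac{25103}{29515 \cdot \frac{1}{13654}} = - \frac{3454}{3063} + \frac{25103}{\frac{29515}{13654}} = - \frac{3454}{3063} + 25103 \cdot \frac{13654}{29515} = - \frac{3454}{3063} + \frac{342756362}{29515} = \frac{1049760791996}{90404445}$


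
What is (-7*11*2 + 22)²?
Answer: 17424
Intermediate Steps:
(-7*11*2 + 22)² = (-77*2 + 22)² = (-154 + 22)² = (-132)² = 17424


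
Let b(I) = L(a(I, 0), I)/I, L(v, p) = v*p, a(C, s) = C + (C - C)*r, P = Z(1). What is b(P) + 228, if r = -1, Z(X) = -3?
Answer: 225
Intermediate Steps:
P = -3
a(C, s) = C (a(C, s) = C + (C - C)*(-1) = C + 0*(-1) = C + 0 = C)
L(v, p) = p*v
b(I) = I (b(I) = (I*I)/I = I²/I = I)
b(P) + 228 = -3 + 228 = 225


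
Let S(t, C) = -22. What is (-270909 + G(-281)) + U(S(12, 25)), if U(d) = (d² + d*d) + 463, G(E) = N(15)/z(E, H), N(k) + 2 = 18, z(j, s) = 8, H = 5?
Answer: -269476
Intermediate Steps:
N(k) = 16 (N(k) = -2 + 18 = 16)
G(E) = 2 (G(E) = 16/8 = 16*(⅛) = 2)
U(d) = 463 + 2*d² (U(d) = (d² + d²) + 463 = 2*d² + 463 = 463 + 2*d²)
(-270909 + G(-281)) + U(S(12, 25)) = (-270909 + 2) + (463 + 2*(-22)²) = -270907 + (463 + 2*484) = -270907 + (463 + 968) = -270907 + 1431 = -269476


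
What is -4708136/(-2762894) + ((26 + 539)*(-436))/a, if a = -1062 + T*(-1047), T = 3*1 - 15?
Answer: -2205839182/111897207 ≈ -19.713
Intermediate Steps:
T = -12 (T = 3 - 15 = -12)
a = 11502 (a = -1062 - 12*(-1047) = -1062 + 12564 = 11502)
-4708136/(-2762894) + ((26 + 539)*(-436))/a = -4708136/(-2762894) + ((26 + 539)*(-436))/11502 = -4708136*(-1/2762894) + (565*(-436))*(1/11502) = 2354068/1381447 - 246340*1/11502 = 2354068/1381447 - 123170/5751 = -2205839182/111897207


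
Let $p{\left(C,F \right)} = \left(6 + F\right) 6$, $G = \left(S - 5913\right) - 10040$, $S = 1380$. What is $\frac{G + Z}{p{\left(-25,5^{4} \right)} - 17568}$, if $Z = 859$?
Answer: $\frac{6857}{6891} \approx 0.99507$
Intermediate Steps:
$G = -14573$ ($G = \left(1380 - 5913\right) - 10040 = -4533 - 10040 = -14573$)
$p{\left(C,F \right)} = 36 + 6 F$
$\frac{G + Z}{p{\left(-25,5^{4} \right)} - 17568} = \frac{-14573 + 859}{\left(36 + 6 \cdot 5^{4}\right) - 17568} = - \frac{13714}{\left(36 + 6 \cdot 625\right) - 17568} = - \frac{13714}{\left(36 + 3750\right) - 17568} = - \frac{13714}{3786 - 17568} = - \frac{13714}{-13782} = \left(-13714\right) \left(- \frac{1}{13782}\right) = \frac{6857}{6891}$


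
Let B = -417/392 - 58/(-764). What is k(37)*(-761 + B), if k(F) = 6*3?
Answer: -513463995/37436 ≈ -13716.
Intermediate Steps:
k(F) = 18
B = -73963/74872 (B = -417*1/392 - 58*(-1/764) = -417/392 + 29/382 = -73963/74872 ≈ -0.98786)
k(37)*(-761 + B) = 18*(-761 - 73963/74872) = 18*(-57051555/74872) = -513463995/37436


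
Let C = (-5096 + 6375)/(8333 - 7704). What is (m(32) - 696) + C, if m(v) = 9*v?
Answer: -255353/629 ≈ -405.97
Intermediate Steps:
C = 1279/629 ≈ 2.0334
(m(32) - 696) + C = (9*32 - 696) + 1279/629 = (288 - 696) + 1279/629 = -408 + 1279/629 = -255353/629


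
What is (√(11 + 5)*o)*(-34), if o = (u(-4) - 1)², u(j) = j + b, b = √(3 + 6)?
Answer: -544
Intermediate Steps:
b = 3 (b = √9 = 3)
u(j) = 3 + j (u(j) = j + 3 = 3 + j)
o = 4 (o = ((3 - 4) - 1)² = (-1 - 1)² = (-2)² = 4)
(√(11 + 5)*o)*(-34) = (√(11 + 5)*4)*(-34) = (√16*4)*(-34) = (4*4)*(-34) = 16*(-34) = -544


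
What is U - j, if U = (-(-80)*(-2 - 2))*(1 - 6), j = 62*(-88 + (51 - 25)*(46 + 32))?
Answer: -118680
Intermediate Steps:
j = 120280 (j = 62*(-88 + 26*78) = 62*(-88 + 2028) = 62*1940 = 120280)
U = 1600 (U = -(-80)*(-4)*(-5) = -20*16*(-5) = -320*(-5) = 1600)
U - j = 1600 - 1*120280 = 1600 - 120280 = -118680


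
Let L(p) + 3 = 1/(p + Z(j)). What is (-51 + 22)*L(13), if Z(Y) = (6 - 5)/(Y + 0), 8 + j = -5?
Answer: 14239/168 ≈ 84.756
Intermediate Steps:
j = -13 (j = -8 - 5 = -13)
Z(Y) = 1/Y
L(p) = -3 + 1/(-1/13 + p) (L(p) = -3 + 1/(p + 1/(-13)) = -3 + 1/(p - 1/13) = -3 + 1/(-1/13 + p))
(-51 + 22)*L(13) = (-51 + 22)*((16 - 39*13)/(-1 + 13*13)) = -29*(16 - 507)/(-1 + 169) = -29*(-491)/168 = -29*(-491/168) = 14239/168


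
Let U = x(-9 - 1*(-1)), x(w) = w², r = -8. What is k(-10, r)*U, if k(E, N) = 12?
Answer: 768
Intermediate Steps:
U = 64 (U = (-9 - 1*(-1))² = (-9 + 1)² = (-8)² = 64)
k(-10, r)*U = 12*64 = 768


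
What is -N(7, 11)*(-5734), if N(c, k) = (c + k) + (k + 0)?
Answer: 166286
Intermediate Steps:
N(c, k) = c + 2*k (N(c, k) = (c + k) + k = c + 2*k)
-N(7, 11)*(-5734) = -(7 + 2*11)*(-5734) = -(7 + 22)*(-5734) = -29*(-5734) = -1*(-166286) = 166286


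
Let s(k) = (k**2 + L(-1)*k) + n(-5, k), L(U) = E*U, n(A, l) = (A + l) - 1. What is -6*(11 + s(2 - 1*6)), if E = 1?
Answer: -126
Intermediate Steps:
n(A, l) = -1 + A + l
L(U) = U (L(U) = 1*U = U)
s(k) = -6 + k**2 (s(k) = (k**2 - k) + (-1 - 5 + k) = (k**2 - k) + (-6 + k) = -6 + k**2)
-6*(11 + s(2 - 1*6)) = -6*(11 + (-6 + (2 - 1*6)**2)) = -6*(11 + (-6 + (2 - 6)**2)) = -6*(11 + (-6 + (-4)**2)) = -6*(11 + (-6 + 16)) = -6*(11 + 10) = -6*21 = -126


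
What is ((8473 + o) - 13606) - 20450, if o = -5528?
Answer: -31111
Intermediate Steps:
((8473 + o) - 13606) - 20450 = ((8473 - 5528) - 13606) - 20450 = (2945 - 13606) - 20450 = -10661 - 20450 = -31111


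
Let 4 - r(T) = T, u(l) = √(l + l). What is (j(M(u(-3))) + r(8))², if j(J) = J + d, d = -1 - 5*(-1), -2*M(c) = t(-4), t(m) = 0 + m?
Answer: 4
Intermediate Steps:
u(l) = √2*√l (u(l) = √(2*l) = √2*√l)
r(T) = 4 - T
t(m) = m
M(c) = 2 (M(c) = -½*(-4) = 2)
d = 4 (d = -1 + 5 = 4)
j(J) = 4 + J (j(J) = J + 4 = 4 + J)
(j(M(u(-3))) + r(8))² = ((4 + 2) + (4 - 1*8))² = (6 + (4 - 8))² = (6 - 4)² = 2² = 4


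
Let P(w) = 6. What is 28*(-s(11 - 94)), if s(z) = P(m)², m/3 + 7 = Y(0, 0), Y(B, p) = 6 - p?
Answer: -1008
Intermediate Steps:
m = -3 (m = -21 + 3*(6 - 1*0) = -21 + 3*(6 + 0) = -21 + 3*6 = -21 + 18 = -3)
s(z) = 36 (s(z) = 6² = 36)
28*(-s(11 - 94)) = 28*(-1*36) = 28*(-36) = -1008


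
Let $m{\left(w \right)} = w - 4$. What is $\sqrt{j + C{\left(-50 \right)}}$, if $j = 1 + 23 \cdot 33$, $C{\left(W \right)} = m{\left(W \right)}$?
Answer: $\sqrt{706} \approx 26.571$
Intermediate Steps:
$m{\left(w \right)} = -4 + w$ ($m{\left(w \right)} = w - 4 = -4 + w$)
$C{\left(W \right)} = -4 + W$
$j = 760$ ($j = 1 + 759 = 760$)
$\sqrt{j + C{\left(-50 \right)}} = \sqrt{760 - 54} = \sqrt{706}$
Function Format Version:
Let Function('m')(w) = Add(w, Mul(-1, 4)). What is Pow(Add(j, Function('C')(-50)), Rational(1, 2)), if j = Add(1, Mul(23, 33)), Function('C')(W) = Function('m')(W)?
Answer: Pow(706, Rational(1, 2)) ≈ 26.571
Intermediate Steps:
Function('m')(w) = Add(-4, w) (Function('m')(w) = Add(w, -4) = Add(-4, w))
Function('C')(W) = Add(-4, W)
j = 760 (j = Add(1, 759) = 760)
Pow(Add(j, Function('C')(-50)), Rational(1, 2)) = Pow(Add(760, Add(-4, -50)), Rational(1, 2)) = Pow(Add(760, -54), Rational(1, 2)) = Pow(706, Rational(1, 2))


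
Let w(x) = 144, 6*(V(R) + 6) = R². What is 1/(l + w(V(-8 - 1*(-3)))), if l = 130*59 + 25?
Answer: 1/7839 ≈ 0.00012757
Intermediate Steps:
l = 7695 (l = 7670 + 25 = 7695)
V(R) = -6 + R²/6
1/(l + w(V(-8 - 1*(-3)))) = 1/(7695 + 144) = 1/7839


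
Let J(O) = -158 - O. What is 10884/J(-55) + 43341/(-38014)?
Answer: -418208499/3915442 ≈ -106.81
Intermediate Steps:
10884/J(-55) + 43341/(-38014) = 10884/(-158 - 1*(-55)) + 43341/(-38014) = 10884/(-158 + 55) + 43341*(-1/38014) = 10884/(-103) - 43341/38014 = 10884*(-1/103) - 43341/38014 = -10884/103 - 43341/38014 = -418208499/3915442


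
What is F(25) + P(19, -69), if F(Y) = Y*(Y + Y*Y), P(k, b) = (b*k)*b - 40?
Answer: 106669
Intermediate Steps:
P(k, b) = -40 + k*b² (P(k, b) = k*b² - 40 = -40 + k*b²)
F(Y) = Y*(Y + Y²)
F(25) + P(19, -69) = 25²*(1 + 25) + (-40 + 19*(-69)²) = 625*26 + (-40 + 19*4761) = 16250 + (-40 + 90459) = 16250 + 90419 = 106669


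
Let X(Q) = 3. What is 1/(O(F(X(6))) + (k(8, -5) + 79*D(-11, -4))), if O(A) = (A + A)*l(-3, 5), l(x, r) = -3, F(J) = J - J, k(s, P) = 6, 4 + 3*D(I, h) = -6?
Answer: -3/772 ≈ -0.0038860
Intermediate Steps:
D(I, h) = -10/3 (D(I, h) = -4/3 + (⅓)*(-6) = -4/3 - 2 = -10/3)
F(J) = 0
O(A) = -6*A (O(A) = (A + A)*(-3) = (2*A)*(-3) = -6*A)
1/(O(F(X(6))) + (k(8, -5) + 79*D(-11, -4))) = 1/(-6*0 + (6 + 79*(-10/3))) = 1/(0 + (6 - 790/3)) = 1/(0 - 772/3) = 1/(-772/3) = -3/772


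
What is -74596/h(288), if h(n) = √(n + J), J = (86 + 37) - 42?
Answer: -74596*√41/123 ≈ -3883.3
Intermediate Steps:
J = 81 (J = 123 - 42 = 81)
h(n) = √(81 + n) (h(n) = √(n + 81) = √(81 + n))
-74596/h(288) = -74596/√(81 + 288) = -74596*√41/123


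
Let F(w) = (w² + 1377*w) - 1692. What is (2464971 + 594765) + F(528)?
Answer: 4063884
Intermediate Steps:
F(w) = -1692 + w² + 1377*w
(2464971 + 594765) + F(528) = (2464971 + 594765) + (-1692 + 528² + 1377*528) = 3059736 + (-1692 + 278784 + 727056) = 3059736 + 1004148 = 4063884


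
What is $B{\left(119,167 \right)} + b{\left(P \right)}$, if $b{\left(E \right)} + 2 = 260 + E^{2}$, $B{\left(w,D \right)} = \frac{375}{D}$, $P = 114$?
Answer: $\frac{2213793}{167} \approx 13256.0$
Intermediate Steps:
$b{\left(E \right)} = 258 + E^{2}$ ($b{\left(E \right)} = -2 + \left(260 + E^{2}\right) = 258 + E^{2}$)
$B{\left(119,167 \right)} + b{\left(P \right)} = \frac{375}{167} + \left(258 + 114^{2}\right) = 375 \cdot \frac{1}{167} + \left(258 + 12996\right) = \frac{375}{167} + 13254 = \frac{2213793}{167}$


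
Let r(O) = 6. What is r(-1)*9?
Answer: 54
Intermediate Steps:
r(-1)*9 = 6*9 = 54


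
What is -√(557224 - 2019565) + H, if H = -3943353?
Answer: -3943353 - I*√1462341 ≈ -3.9434e+6 - 1209.3*I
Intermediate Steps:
-√(557224 - 2019565) + H = -√(557224 - 2019565) - 3943353 = -√(-1462341) - 3943353 = -I*√1462341 - 3943353 = -3943353 - I*√1462341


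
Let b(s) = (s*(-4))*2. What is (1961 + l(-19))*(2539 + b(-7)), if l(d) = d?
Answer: 5039490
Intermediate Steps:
b(s) = -8*s (b(s) = -4*s*2 = -8*s)
(1961 + l(-19))*(2539 + b(-7)) = (1961 - 19)*(2539 - 8*(-7)) = 1942*(2539 + 56) = 1942*2595 = 5039490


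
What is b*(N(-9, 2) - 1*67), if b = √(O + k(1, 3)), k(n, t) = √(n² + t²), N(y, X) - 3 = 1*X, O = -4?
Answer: -62*I*√(4 - √10) ≈ -56.747*I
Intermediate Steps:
N(y, X) = 3 + X (N(y, X) = 3 + 1*X = 3 + X)
b = √(-4 + √10) (b = √(-4 + √(1² + 3²)) = √(-4 + √(1 + 9)) = √(-4 + √10) ≈ 0.91527*I)
b*(N(-9, 2) - 1*67) = √(-4 + √10)*((3 + 2) - 1*67) = √(-4 + √10)*(5 - 67) = √(-4 + √10)*(-62) = -62*√(-4 + √10)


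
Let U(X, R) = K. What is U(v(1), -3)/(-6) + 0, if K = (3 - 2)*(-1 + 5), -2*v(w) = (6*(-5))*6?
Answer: -⅔ ≈ -0.66667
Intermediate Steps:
v(w) = 90 (v(w) = -6*(-5)*6/2 = -(-15)*6 = -½*(-180) = 90)
K = 4 (K = 1*4 = 4)
U(X, R) = 4
U(v(1), -3)/(-6) + 0 = 4/(-6) + 0 = 4*(-⅙) + 0 = -⅔ + 0 = -⅔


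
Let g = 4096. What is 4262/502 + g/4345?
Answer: 10287291/1090595 ≈ 9.4327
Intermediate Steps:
4262/502 + g/4345 = 4262/502 + 4096/4345 = 4262*(1/502) + 4096*(1/4345) = 2131/251 + 4096/4345 = 10287291/1090595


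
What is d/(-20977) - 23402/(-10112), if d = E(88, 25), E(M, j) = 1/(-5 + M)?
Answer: 20372500735/8802956096 ≈ 2.3143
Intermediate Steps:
d = 1/83 (d = 1/(-5 + 88) = 1/83 ≈ 0.012048)
d/(-20977) - 23402/(-10112) = (1/83)/(-20977) - 23402/(-10112) = (1/83)*(-1/20977) - 23402*(-1/10112) = -1/1741091 + 11701/5056 = 20372500735/8802956096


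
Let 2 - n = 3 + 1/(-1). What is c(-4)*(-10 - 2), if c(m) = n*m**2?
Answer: 0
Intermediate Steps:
n = 0 (n = 2 - (3 + 1/(-1)) = 2 - (3 - 1) = 2 - 1*2 = 2 - 2 = 0)
c(m) = 0 (c(m) = 0*m**2 = 0)
c(-4)*(-10 - 2) = 0*(-10 - 2) = 0*(-12) = 0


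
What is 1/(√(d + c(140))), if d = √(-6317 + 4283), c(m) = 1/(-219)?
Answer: √219/√(-1 + 657*I*√226) ≈ 0.10529 - 0.1053*I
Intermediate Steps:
c(m) = -1/219
d = 3*I*√226 (d = √(-2034) = 3*I*√226 ≈ 45.1*I)
1/(√(d + c(140))) = 1/(√(3*I*√226 - 1/219)) = 1/(√(-1/219 + 3*I*√226)) = (-1/219 + 3*I*√226)^(-½)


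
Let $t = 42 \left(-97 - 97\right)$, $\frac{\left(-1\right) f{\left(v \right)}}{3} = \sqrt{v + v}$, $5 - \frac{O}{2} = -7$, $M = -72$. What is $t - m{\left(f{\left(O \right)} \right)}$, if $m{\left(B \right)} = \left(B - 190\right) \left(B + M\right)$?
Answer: $-22260 - 3144 \sqrt{3} \approx -27706.0$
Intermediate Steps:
$O = 24$ ($O = 10 - -14 = 10 + 14 = 24$)
$f{\left(v \right)} = - 3 \sqrt{2} \sqrt{v}$ ($f{\left(v \right)} = - 3 \sqrt{v + v} = - 3 \sqrt{2 v} = - 3 \sqrt{2} \sqrt{v}$)
$m{\left(B \right)} = \left(-190 + B\right) \left(-72 + B\right)$ ($m{\left(B \right)} = \left(B - 190\right) \left(B - 72\right) = \left(-190 + B\right) \left(-72 + B\right)$)
$t = -8148$ ($t = 42 \left(-194\right) = -8148$)
$t - m{\left(f{\left(O \right)} \right)} = -8148 - \left(13680 + \left(- 3 \sqrt{2} \sqrt{24}\right)^{2} - 262 \left(- 3 \sqrt{2} \sqrt{24}\right)\right) = -8148 - \left(13680 + \left(- 3 \sqrt{2} \cdot 2 \sqrt{6}\right)^{2} - 262 \left(- 3 \sqrt{2} \cdot 2 \sqrt{6}\right)\right) = -8148 - \left(13680 + \left(- 12 \sqrt{3}\right)^{2} - 262 \left(- 12 \sqrt{3}\right)\right) = -8148 - \left(13680 + 432 + 3144 \sqrt{3}\right) = -8148 - \left(14112 + 3144 \sqrt{3}\right) = -22260 - 3144 \sqrt{3}$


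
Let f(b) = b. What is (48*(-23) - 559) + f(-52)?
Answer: -1715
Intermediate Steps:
(48*(-23) - 559) + f(-52) = (48*(-23) - 559) - 52 = (-1104 - 559) - 52 = -1663 - 52 = -1715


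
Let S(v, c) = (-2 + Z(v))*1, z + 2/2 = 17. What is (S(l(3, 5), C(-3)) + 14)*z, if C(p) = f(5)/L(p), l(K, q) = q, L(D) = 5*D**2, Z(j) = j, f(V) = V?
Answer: 272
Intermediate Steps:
z = 16 (z = -1 + 17 = 16)
C(p) = p**(-2) (C(p) = 5/((5*p**2)) = 5*(1/(5*p**2)) = p**(-2))
S(v, c) = -2 + v (S(v, c) = (-2 + v)*1 = -2 + v)
(S(l(3, 5), C(-3)) + 14)*z = ((-2 + 5) + 14)*16 = (3 + 14)*16 = 17*16 = 272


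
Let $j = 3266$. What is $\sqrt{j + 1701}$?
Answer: $\sqrt{4967} \approx 70.477$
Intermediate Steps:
$\sqrt{j + 1701} = \sqrt{3266 + 1701} = \sqrt{4967}$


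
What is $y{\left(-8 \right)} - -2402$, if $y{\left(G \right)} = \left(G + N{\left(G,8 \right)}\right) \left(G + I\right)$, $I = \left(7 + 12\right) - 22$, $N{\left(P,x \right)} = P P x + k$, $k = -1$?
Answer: $-3131$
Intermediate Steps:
$N{\left(P,x \right)} = -1 + x P^{2}$ ($N{\left(P,x \right)} = P P x - 1 = P^{2} x - 1 = x P^{2} - 1 = -1 + x P^{2}$)
$I = -3$ ($I = 19 - 22 = -3$)
$y{\left(G \right)} = \left(-3 + G\right) \left(-1 + G + 8 G^{2}\right)$ ($y{\left(G \right)} = \left(G + \left(-1 + 8 G^{2}\right)\right) \left(G - 3\right) = \left(-1 + G + 8 G^{2}\right) \left(-3 + G\right) = \left(-3 + G\right) \left(-1 + G + 8 G^{2}\right)$)
$y{\left(-8 \right)} - -2402 = \left(3 - 23 \left(-8\right)^{2} - -32 + 8 \left(-8\right)^{3}\right) - -2402 = \left(3 - 1472 + 32 + 8 \left(-512\right)\right) + 2402 = \left(3 - 1472 + 32 - 4096\right) + 2402 = -5533 + 2402 = -3131$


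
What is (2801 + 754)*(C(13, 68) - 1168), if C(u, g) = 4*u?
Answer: -3967380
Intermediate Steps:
(2801 + 754)*(C(13, 68) - 1168) = (2801 + 754)*(4*13 - 1168) = 3555*(52 - 1168) = 3555*(-1116) = -3967380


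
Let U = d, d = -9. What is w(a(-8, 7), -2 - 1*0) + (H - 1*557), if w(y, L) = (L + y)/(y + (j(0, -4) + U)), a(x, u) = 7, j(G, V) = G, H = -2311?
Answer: -5741/2 ≈ -2870.5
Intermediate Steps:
U = -9
w(y, L) = (L + y)/(-9 + y) (w(y, L) = (L + y)/(y + (0 - 9)) = (L + y)/(y - 9) = (L + y)/(-9 + y))
w(a(-8, 7), -2 - 1*0) + (H - 1*557) = ((-2 - 1*0) + 7)/(-9 + 7) + (-2311 - 1*557) = ((-2 + 0) + 7)/(-2) + (-2311 - 557) = -(-2 + 7)/2 - 2868 = -1/2*5 - 2868 = -5/2 - 2868 = -5741/2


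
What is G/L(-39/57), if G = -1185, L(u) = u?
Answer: 22515/13 ≈ 1731.9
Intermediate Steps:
G/L(-39/57) = -1185/((-39/57)) = -1185/((-39*1/57)) = -1185/(-13/19) = -1185*(-19/13) = 22515/13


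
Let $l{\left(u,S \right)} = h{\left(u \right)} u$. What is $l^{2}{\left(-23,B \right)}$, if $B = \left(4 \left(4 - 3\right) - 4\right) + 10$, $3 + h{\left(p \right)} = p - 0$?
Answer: $357604$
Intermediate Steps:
$h{\left(p \right)} = -3 + p$ ($h{\left(p \right)} = -3 + \left(p - 0\right) = -3 + \left(p + 0\right) = -3 + p$)
$B = 10$ ($B = \left(4 \cdot 1 - 4\right) + 10 = \left(4 - 4\right) + 10 = 0 + 10 = 10$)
$l{\left(u,S \right)} = u \left(-3 + u\right)$ ($l{\left(u,S \right)} = \left(-3 + u\right) u = u \left(-3 + u\right)$)
$l^{2}{\left(-23,B \right)} = \left(- 23 \left(-3 - 23\right)\right)^{2} = \left(\left(-23\right) \left(-26\right)\right)^{2} = 598^{2} = 357604$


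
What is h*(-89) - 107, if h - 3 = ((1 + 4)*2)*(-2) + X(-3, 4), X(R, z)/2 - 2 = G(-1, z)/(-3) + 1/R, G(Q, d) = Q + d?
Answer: 3862/3 ≈ 1287.3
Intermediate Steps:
X(R, z) = 14/3 + 2/R - 2*z/3 (X(R, z) = 4 + 2*((-1 + z)/(-3) + 1/R) = 4 + 2*((-1 + z)*(-⅓) + 1/R) = 4 + 2*((⅓ - z/3) + 1/R) = 4 + 2*(⅓ + 1/R - z/3) = 4 + (⅔ + 2/R - 2*z/3) = 14/3 + 2/R - 2*z/3)
h = -47/3 (h = 3 + (((1 + 4)*2)*(-2) + (⅔)*(3 - 3*(7 - 1*4))/(-3)) = 3 + ((5*2)*(-2) + (⅔)*(-⅓)*(3 - 3*(7 - 4))) = 3 + (10*(-2) + (⅔)*(-⅓)*(3 - 3*3)) = 3 + (-20 + (⅔)*(-⅓)*(3 - 9)) = 3 + (-20 + (⅔)*(-⅓)*(-6)) = 3 + (-20 + 4/3) = 3 - 56/3 = -47/3 ≈ -15.667)
h*(-89) - 107 = -47/3*(-89) - 107 = 4183/3 - 107 = 3862/3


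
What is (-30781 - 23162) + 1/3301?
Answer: -178065842/3301 ≈ -53943.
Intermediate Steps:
(-30781 - 23162) + 1/3301 = -53943 + 1/3301 = -178065842/3301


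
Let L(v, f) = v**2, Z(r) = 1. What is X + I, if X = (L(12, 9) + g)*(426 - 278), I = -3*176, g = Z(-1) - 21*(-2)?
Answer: 27148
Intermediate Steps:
g = 43 (g = 1 - 21*(-2) = 1 + 42 = 43)
I = -528
X = 27676 (X = (12**2 + 43)*(426 - 278) = (144 + 43)*148 = 187*148 = 27676)
X + I = 27676 - 528 = 27148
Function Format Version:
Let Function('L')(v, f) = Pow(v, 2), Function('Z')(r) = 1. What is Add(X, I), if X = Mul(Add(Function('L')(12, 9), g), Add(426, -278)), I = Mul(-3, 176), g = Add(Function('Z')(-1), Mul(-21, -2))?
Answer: 27148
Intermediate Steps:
g = 43 (g = Add(1, Mul(-21, -2)) = Add(1, 42) = 43)
I = -528
X = 27676 (X = Mul(Add(Pow(12, 2), 43), Add(426, -278)) = Mul(Add(144, 43), 148) = Mul(187, 148) = 27676)
Add(X, I) = Add(27676, -528) = 27148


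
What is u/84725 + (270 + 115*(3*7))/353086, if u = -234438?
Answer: -82549289043/29915211350 ≈ -2.7594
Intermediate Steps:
u/84725 + (270 + 115*(3*7))/353086 = -234438/84725 + (270 + 115*(3*7))/353086 = -234438*1/84725 + (270 + 115*21)*(1/353086) = -234438/84725 + (270 + 2415)*(1/353086) = -234438/84725 + 2685*(1/353086) = -234438/84725 + 2685/353086 = -82549289043/29915211350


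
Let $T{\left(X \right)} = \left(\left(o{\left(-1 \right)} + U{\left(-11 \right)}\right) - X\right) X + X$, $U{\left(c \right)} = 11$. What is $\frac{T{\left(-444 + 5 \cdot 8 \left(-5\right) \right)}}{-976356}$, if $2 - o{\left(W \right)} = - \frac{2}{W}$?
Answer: $\frac{105616}{244089} \approx 0.43269$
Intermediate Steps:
$o{\left(W \right)} = 2 + \frac{2}{W}$ ($o{\left(W \right)} = 2 - - \frac{2}{W} = 2 + \frac{2}{W}$)
$T{\left(X \right)} = X + X \left(11 - X\right)$ ($T{\left(X \right)} = \left(\left(\left(2 + \frac{2}{-1}\right) + 11\right) - X\right) X + X = \left(\left(\left(2 + 2 \left(-1\right)\right) + 11\right) - X\right) X + X = \left(\left(\left(2 - 2\right) + 11\right) - X\right) X + X = \left(\left(0 + 11\right) - X\right) X + X = \left(11 - X\right) X + X = X \left(11 - X\right) + X = X + X \left(11 - X\right)$)
$\frac{T{\left(-444 + 5 \cdot 8 \left(-5\right) \right)}}{-976356} = \frac{\left(-444 + 5 \cdot 8 \left(-5\right)\right) \left(12 - \left(-444 + 5 \cdot 8 \left(-5\right)\right)\right)}{-976356} = \left(-444 + 40 \left(-5\right)\right) \left(12 - \left(-444 + 40 \left(-5\right)\right)\right) \left(- \frac{1}{976356}\right) = \left(-444 - 200\right) \left(12 - \left(-444 - 200\right)\right) \left(- \frac{1}{976356}\right) = - 644 \left(12 - -644\right) \left(- \frac{1}{976356}\right) = - 644 \left(12 + 644\right) \left(- \frac{1}{976356}\right) = \left(-644\right) 656 \left(- \frac{1}{976356}\right) = \left(-422464\right) \left(- \frac{1}{976356}\right) = \frac{105616}{244089}$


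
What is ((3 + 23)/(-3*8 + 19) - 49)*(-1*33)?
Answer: 8943/5 ≈ 1788.6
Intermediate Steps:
((3 + 23)/(-3*8 + 19) - 49)*(-1*33) = (26/(-24 + 19) - 49)*(-33) = (26/(-5) - 49)*(-33) = (26*(-1/5) - 49)*(-33) = (-26/5 - 49)*(-33) = -271/5*(-33) = 8943/5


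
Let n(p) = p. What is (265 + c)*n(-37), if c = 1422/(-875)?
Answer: -8526761/875 ≈ -9744.9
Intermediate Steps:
c = -1422/875 (c = 1422*(-1/875) = -1422/875 ≈ -1.6251)
(265 + c)*n(-37) = (265 - 1422/875)*(-37) = (230453/875)*(-37) = -8526761/875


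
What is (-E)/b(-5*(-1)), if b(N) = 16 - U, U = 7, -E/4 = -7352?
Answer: -29408/9 ≈ -3267.6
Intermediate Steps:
E = 29408 (E = -4*(-7352) = 29408)
b(N) = 9 (b(N) = 16 - 1*7 = 16 - 7 = 9)
(-E)/b(-5*(-1)) = -1*29408/9 = -29408*⅑ = -29408/9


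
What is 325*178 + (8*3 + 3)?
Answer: 57877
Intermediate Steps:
325*178 + (8*3 + 3) = 57850 + (24 + 3) = 57850 + 27 = 57877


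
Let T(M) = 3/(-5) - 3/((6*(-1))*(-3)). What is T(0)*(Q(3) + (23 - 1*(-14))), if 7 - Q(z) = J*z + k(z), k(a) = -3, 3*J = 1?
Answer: -529/15 ≈ -35.267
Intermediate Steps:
J = ⅓ (J = (⅓)*1 = ⅓ ≈ 0.33333)
Q(z) = 10 - z/3 (Q(z) = 7 - (z/3 - 3) = 7 - (-3 + z/3) = 7 + (3 - z/3) = 10 - z/3)
T(M) = -23/30 (T(M) = 3*(-⅕) - 3/((-6*(-3))) = -⅗ - 3/18 = -⅗ - 3*1/18 = -⅗ - ⅙ = -23/30)
T(0)*(Q(3) + (23 - 1*(-14))) = -23*((10 - ⅓*3) + (23 - 1*(-14)))/30 = -23*((10 - 1) + (23 + 14))/30 = -23*(9 + 37)/30 = -23/30*46 = -529/15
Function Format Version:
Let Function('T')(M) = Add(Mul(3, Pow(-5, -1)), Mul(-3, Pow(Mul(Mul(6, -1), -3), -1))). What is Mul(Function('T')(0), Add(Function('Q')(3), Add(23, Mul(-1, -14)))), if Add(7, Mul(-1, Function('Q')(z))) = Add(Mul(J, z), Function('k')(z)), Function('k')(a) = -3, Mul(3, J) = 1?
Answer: Rational(-529, 15) ≈ -35.267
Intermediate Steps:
J = Rational(1, 3) (J = Mul(Rational(1, 3), 1) = Rational(1, 3) ≈ 0.33333)
Function('Q')(z) = Add(10, Mul(Rational(-1, 3), z)) (Function('Q')(z) = Add(7, Mul(-1, Add(Mul(Rational(1, 3), z), -3))) = Add(7, Mul(-1, Add(-3, Mul(Rational(1, 3), z)))) = Add(7, Add(3, Mul(Rational(-1, 3), z))) = Add(10, Mul(Rational(-1, 3), z)))
Function('T')(M) = Rational(-23, 30) (Function('T')(M) = Add(Mul(3, Rational(-1, 5)), Mul(-3, Pow(Mul(-6, -3), -1))) = Add(Rational(-3, 5), Mul(-3, Pow(18, -1))) = Add(Rational(-3, 5), Mul(-3, Rational(1, 18))) = Add(Rational(-3, 5), Rational(-1, 6)) = Rational(-23, 30))
Mul(Function('T')(0), Add(Function('Q')(3), Add(23, Mul(-1, -14)))) = Mul(Rational(-23, 30), Add(Add(10, Mul(Rational(-1, 3), 3)), Add(23, Mul(-1, -14)))) = Mul(Rational(-23, 30), Add(Add(10, -1), Add(23, 14))) = Mul(Rational(-23, 30), Add(9, 37)) = Mul(Rational(-23, 30), 46) = Rational(-529, 15)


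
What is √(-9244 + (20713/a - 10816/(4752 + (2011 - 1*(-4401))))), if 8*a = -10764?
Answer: I*√58040691109757746/2503527 ≈ 96.231*I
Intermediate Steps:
a = -2691/2 (a = (⅛)*(-10764) = -2691/2 ≈ -1345.5)
√(-9244 + (20713/a - 10816/(4752 + (2011 - 1*(-4401))))) = √(-9244 + (20713/(-2691/2) - 10816/(4752 + (2011 - 1*(-4401))))) = √(-9244 + (20713*(-2/2691) - 10816/(4752 + (2011 + 4401)))) = √(-9244 + (-41426/2691 - 10816/(4752 + 6412))) = √(-9244 + (-41426/2691 - 10816/11164)) = √(-9244 + (-41426/2691 - 10816*1/11164)) = √(-9244 + (-41426/2691 - 2704/2791)) = √(-9244 - 122896430/7510581) = √(-69550707194/7510581) = I*√58040691109757746/2503527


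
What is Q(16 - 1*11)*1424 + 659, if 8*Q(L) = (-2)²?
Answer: 1371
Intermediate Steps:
Q(L) = ½ (Q(L) = (⅛)*(-2)² = (⅛)*4 = ½)
Q(16 - 1*11)*1424 + 659 = (½)*1424 + 659 = 712 + 659 = 1371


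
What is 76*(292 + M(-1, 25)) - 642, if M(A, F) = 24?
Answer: 23374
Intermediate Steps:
76*(292 + M(-1, 25)) - 642 = 76*(292 + 24) - 642 = 76*316 - 642 = 24016 - 642 = 23374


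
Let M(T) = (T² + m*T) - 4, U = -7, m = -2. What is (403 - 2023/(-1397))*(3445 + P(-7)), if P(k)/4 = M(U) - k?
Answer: 2095636926/1397 ≈ 1.5001e+6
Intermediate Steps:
M(T) = -4 + T² - 2*T (M(T) = (T² - 2*T) - 4 = -4 + T² - 2*T)
P(k) = 236 - 4*k (P(k) = 4*((-4 + (-7)² - 2*(-7)) - k) = 4*((-4 + 49 + 14) - k) = 4*(59 - k) = 236 - 4*k)
(403 - 2023/(-1397))*(3445 + P(-7)) = (403 - 2023/(-1397))*(3445 + (236 - 4*(-7))) = (403 - 2023*(-1/1397))*(3445 + (236 + 28)) = (403 + 2023/1397)*(3445 + 264) = (565014/1397)*3709 = 2095636926/1397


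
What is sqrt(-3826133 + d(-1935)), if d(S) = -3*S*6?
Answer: I*sqrt(3791303) ≈ 1947.1*I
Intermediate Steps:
d(S) = -18*S
sqrt(-3826133 + d(-1935)) = sqrt(-3826133 - 18*(-1935)) = sqrt(-3826133 + 34830) = sqrt(-3791303) = I*sqrt(3791303)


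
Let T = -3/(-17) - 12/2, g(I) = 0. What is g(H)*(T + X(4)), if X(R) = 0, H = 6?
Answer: 0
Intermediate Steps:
T = -99/17 (T = -3*(-1/17) - 12*½ = 3/17 - 6 = -99/17 ≈ -5.8235)
g(H)*(T + X(4)) = 0*(-99/17 + 0) = 0*(-99/17) = 0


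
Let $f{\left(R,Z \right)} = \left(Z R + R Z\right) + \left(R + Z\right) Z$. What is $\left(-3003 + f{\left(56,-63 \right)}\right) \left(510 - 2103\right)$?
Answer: $15321474$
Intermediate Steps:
$f{\left(R,Z \right)} = Z \left(R + Z\right) + 2 R Z$ ($f{\left(R,Z \right)} = \left(R Z + R Z\right) + Z \left(R + Z\right) = 2 R Z + Z \left(R + Z\right) = Z \left(R + Z\right) + 2 R Z$)
$\left(-3003 + f{\left(56,-63 \right)}\right) \left(510 - 2103\right) = \left(-3003 - 63 \left(-63 + 3 \cdot 56\right)\right) \left(510 - 2103\right) = \left(-3003 - 63 \left(-63 + 168\right)\right) \left(-1593\right) = \left(-3003 - 6615\right) \left(-1593\right) = \left(-9618\right) \left(-1593\right) = 15321474$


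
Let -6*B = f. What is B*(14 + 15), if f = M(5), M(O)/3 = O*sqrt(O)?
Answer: -145*sqrt(5)/2 ≈ -162.11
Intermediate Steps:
M(O) = 3*O**(3/2) (M(O) = 3*(O*sqrt(O)) = 3*O**(3/2))
f = 15*sqrt(5) (f = 3*5**(3/2) = 3*(5*sqrt(5)) = 15*sqrt(5) ≈ 33.541)
B = -5*sqrt(5)/2 ≈ -5.5902
B*(14 + 15) = (-5*sqrt(5)/2)*(14 + 15) = -5*sqrt(5)/2*29 = -145*sqrt(5)/2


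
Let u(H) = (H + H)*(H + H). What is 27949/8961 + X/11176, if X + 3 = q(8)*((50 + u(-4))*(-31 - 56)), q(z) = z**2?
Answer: -488698321/9104376 ≈ -53.677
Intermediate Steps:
u(H) = 4*H**2 (u(H) = (2*H)*(2*H) = 4*H**2)
X = -634755 (X = -3 + 8**2*((50 + 4*(-4)**2)*(-31 - 56)) = -3 + 64*((50 + 4*16)*(-87)) = -3 + 64*((50 + 64)*(-87)) = -3 + 64*(114*(-87)) = -3 + 64*(-9918) = -3 - 634752 = -634755)
27949/8961 + X/11176 = 27949/8961 - 634755/11176 = 27949*(1/8961) - 634755*1/11176 = 27949/8961 - 57705/1016 = -488698321/9104376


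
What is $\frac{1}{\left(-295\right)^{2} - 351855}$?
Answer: $- \frac{1}{264830} \approx -3.776 \cdot 10^{-6}$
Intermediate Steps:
$\frac{1}{\left(-295\right)^{2} - 351855} = \frac{1}{87025 - 351855} = \frac{1}{-264830} = - \frac{1}{264830}$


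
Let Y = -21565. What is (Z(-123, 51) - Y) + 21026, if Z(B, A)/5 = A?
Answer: 42846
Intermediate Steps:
Z(B, A) = 5*A
(Z(-123, 51) - Y) + 21026 = (5*51 - 1*(-21565)) + 21026 = (255 + 21565) + 21026 = 21820 + 21026 = 42846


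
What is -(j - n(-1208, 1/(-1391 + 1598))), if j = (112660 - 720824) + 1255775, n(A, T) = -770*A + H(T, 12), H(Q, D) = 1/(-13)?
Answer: 3673136/13 ≈ 2.8255e+5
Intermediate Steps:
H(Q, D) = -1/13
n(A, T) = -1/13 - 770*A (n(A, T) = -770*A - 1/13 = -1/13 - 770*A)
j = 647611 (j = -608164 + 1255775 = 647611)
-(j - n(-1208, 1/(-1391 + 1598))) = -(647611 - (-1/13 - 770*(-1208))) = -(647611 - (-1/13 + 930160)) = -(647611 - 1*12092079/13) = -(647611 - 12092079/13) = -1*(-3673136/13) = 3673136/13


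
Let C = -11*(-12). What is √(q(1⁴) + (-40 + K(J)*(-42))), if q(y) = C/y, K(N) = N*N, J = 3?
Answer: I*√286 ≈ 16.912*I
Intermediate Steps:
K(N) = N²
C = 132
q(y) = 132/y
√(q(1⁴) + (-40 + K(J)*(-42))) = √(132/(1⁴) + (-40 + 3²*(-42))) = √(132/1 + (-40 + 9*(-42))) = √(132*1 + (-40 - 378)) = √(132 - 418) = √(-286) = I*√286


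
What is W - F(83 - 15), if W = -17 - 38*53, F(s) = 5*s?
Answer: -2371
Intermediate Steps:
W = -2031 (W = -17 - 2014 = -2031)
W - F(83 - 15) = -2031 - 5*(83 - 15) = -2031 - 5*68 = -2031 - 1*340 = -2031 - 340 = -2371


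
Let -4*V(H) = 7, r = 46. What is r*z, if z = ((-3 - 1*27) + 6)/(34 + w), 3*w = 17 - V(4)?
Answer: -192/7 ≈ -27.429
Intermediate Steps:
V(H) = -7/4 (V(H) = -¼*7 = -7/4)
w = 25/4 (w = (17 - 1*(-7/4))/3 = (17 + 7/4)/3 = (⅓)*(75/4) = 25/4 ≈ 6.2500)
z = -96/161 (z = ((-3 - 1*27) + 6)/(34 + 25/4) = ((-3 - 27) + 6)/(161/4) = (-30 + 6)*(4/161) = -24*4/161 = -96/161 ≈ -0.59627)
r*z = 46*(-96/161) = -192/7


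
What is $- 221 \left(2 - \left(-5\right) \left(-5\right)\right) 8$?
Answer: $40664$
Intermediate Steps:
$- 221 \left(2 - \left(-5\right) \left(-5\right)\right) 8 = - 221 \left(2 - 25\right) 8 = - 221 \left(\left(-23\right) 8\right) = \left(-221\right) \left(-184\right) = 40664$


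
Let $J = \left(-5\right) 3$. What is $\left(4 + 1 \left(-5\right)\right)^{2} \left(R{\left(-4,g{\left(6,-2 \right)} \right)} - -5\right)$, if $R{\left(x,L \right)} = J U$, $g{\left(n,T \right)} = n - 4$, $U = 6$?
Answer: $-85$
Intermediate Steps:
$J = -15$
$g{\left(n,T \right)} = -4 + n$
$R{\left(x,L \right)} = -90$ ($R{\left(x,L \right)} = \left(-15\right) 6 = -90$)
$\left(4 + 1 \left(-5\right)\right)^{2} \left(R{\left(-4,g{\left(6,-2 \right)} \right)} - -5\right) = \left(4 + 1 \left(-5\right)\right)^{2} \left(-90 - -5\right) = \left(4 - 5\right)^{2} \left(-90 + 5\right) = \left(-1\right)^{2} \left(-85\right) = 1 \left(-85\right) = -85$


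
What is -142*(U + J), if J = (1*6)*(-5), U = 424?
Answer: -55948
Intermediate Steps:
J = -30 (J = 6*(-5) = -30)
-142*(U + J) = -142*(424 - 30) = -142*394 = -55948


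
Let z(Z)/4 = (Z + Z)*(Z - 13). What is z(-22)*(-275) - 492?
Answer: -1694492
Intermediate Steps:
z(Z) = 8*Z*(-13 + Z) (z(Z) = 4*((Z + Z)*(Z - 13)) = 4*((2*Z)*(-13 + Z)) = 4*(2*Z*(-13 + Z)) = 8*Z*(-13 + Z))
z(-22)*(-275) - 492 = (8*(-22)*(-13 - 22))*(-275) - 492 = (8*(-22)*(-35))*(-275) - 492 = 6160*(-275) - 492 = -1694000 - 492 = -1694492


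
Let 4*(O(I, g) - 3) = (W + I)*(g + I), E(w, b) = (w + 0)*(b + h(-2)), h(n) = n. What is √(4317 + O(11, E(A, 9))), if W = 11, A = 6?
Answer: √18446/2 ≈ 67.908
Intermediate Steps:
E(w, b) = w*(-2 + b) (E(w, b) = (w + 0)*(b - 2) = w*(-2 + b))
O(I, g) = 3 + (11 + I)*(I + g)/4 (O(I, g) = 3 + ((11 + I)*(g + I))/4 = 3 + ((11 + I)*(I + g))/4 = 3 + (11 + I)*(I + g)/4)
√(4317 + O(11, E(A, 9))) = √(4317 + (3 + (¼)*11² + (11/4)*11 + 11*(6*(-2 + 9))/4 + (¼)*11*(6*(-2 + 9)))) = √(4317 + (3 + (¼)*121 + 121/4 + 11*(6*7)/4 + (¼)*11*(6*7))) = √(4317 + (3 + 121/4 + 121/4 + (11/4)*42 + (¼)*11*42)) = √(4317 + (3 + 121/4 + 121/4 + 231/2 + 231/2)) = √(4317 + 589/2) = √(9223/2) = √18446/2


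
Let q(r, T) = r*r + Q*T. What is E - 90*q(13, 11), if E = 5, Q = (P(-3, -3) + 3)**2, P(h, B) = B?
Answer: -15205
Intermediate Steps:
Q = 0 (Q = (-3 + 3)**2 = 0**2 = 0)
q(r, T) = r**2 (q(r, T) = r*r + 0*T = r**2 + 0 = r**2)
E - 90*q(13, 11) = 5 - 90*13**2 = 5 - 90*169 = 5 - 15210 = -15205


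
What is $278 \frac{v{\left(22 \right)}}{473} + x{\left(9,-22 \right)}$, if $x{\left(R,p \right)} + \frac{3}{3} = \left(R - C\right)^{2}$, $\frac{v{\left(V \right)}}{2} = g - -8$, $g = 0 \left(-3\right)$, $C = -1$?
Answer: $\frac{51275}{473} \approx 108.4$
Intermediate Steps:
$g = 0$
$v{\left(V \right)} = 16$ ($v{\left(V \right)} = 2 \left(0 - -8\right) = 2 \left(0 + 8\right) = 2 \cdot 8 = 16$)
$x{\left(R,p \right)} = -1 + \left(1 + R\right)^{2}$ ($x{\left(R,p \right)} = -1 + \left(R - -1\right)^{2} = -1 + \left(R + 1\right)^{2} = -1 + \left(1 + R\right)^{2}$)
$278 \frac{v{\left(22 \right)}}{473} + x{\left(9,-22 \right)} = 278 \cdot \frac{16}{473} + 9 \left(2 + 9\right) = 278 \cdot 16 \cdot \frac{1}{473} + 9 \cdot 11 = 278 \cdot \frac{16}{473} + 99 = \frac{4448}{473} + 99 = \frac{51275}{473}$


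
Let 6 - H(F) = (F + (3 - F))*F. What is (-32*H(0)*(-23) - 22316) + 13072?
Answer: -4828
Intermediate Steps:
H(F) = 6 - 3*F (H(F) = 6 - (F + (3 - F))*F = 6 - 3*F)
(-32*H(0)*(-23) - 22316) + 13072 = (-32*(6 - 3*0)*(-23) - 22316) + 13072 = (-32*(6 + 0)*(-23) - 22316) + 13072 = (-32*6*(-23) - 22316) + 13072 = (-192*(-23) - 22316) + 13072 = (4416 - 22316) + 13072 = -17900 + 13072 = -4828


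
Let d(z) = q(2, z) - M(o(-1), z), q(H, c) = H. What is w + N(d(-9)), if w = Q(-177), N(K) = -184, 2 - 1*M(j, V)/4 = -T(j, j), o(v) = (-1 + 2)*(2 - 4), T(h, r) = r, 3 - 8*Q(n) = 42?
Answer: -1511/8 ≈ -188.88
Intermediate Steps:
Q(n) = -39/8 (Q(n) = 3/8 - ⅛*42 = 3/8 - 21/4 = -39/8)
o(v) = -2 (o(v) = 1*(-2) = -2)
M(j, V) = 8 + 4*j (M(j, V) = 8 - (-4)*j = 8 + 4*j)
d(z) = 2 (d(z) = 2 - (8 + 4*(-2)) = 2 - (8 - 8) = 2 - 1*0 = 2 + 0 = 2)
w = -39/8 ≈ -4.8750
w + N(d(-9)) = -39/8 - 184 = -1511/8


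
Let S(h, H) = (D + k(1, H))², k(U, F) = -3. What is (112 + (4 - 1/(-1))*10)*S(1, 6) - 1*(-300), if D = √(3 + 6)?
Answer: 300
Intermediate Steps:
D = 3 (D = √9 = 3)
S(h, H) = 0 (S(h, H) = (3 - 3)² = 0² = 0)
(112 + (4 - 1/(-1))*10)*S(1, 6) - 1*(-300) = (112 + (4 - 1/(-1))*10)*0 - 1*(-300) = (112 + (4 - 1*(-1))*10)*0 + 300 = (112 + (4 + 1)*10)*0 + 300 = (112 + 5*10)*0 + 300 = (112 + 50)*0 + 300 = 162*0 + 300 = 0 + 300 = 300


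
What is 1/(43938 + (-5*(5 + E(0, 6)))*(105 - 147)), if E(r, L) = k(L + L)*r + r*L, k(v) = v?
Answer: 1/44988 ≈ 2.2228e-5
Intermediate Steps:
E(r, L) = 3*L*r (E(r, L) = (L + L)*r + r*L = (2*L)*r + L*r = 2*L*r + L*r = 3*L*r)
1/(43938 + (-5*(5 + E(0, 6)))*(105 - 147)) = 1/(43938 + (-5*(5 + 3*6*0))*(105 - 147)) = 1/(43938 - 5*(5 + 0)*(-42)) = 1/(43938 - 5*5*(-42)) = 1/(43938 - 25*(-42)) = 1/(43938 + 1050) = 1/44988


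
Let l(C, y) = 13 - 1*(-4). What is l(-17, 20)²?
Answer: 289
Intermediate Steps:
l(C, y) = 17 (l(C, y) = 13 + 4 = 17)
l(-17, 20)² = 17² = 289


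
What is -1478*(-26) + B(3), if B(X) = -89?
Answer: 38339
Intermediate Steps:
-1478*(-26) + B(3) = -1478*(-26) - 89 = 38428 - 89 = 38339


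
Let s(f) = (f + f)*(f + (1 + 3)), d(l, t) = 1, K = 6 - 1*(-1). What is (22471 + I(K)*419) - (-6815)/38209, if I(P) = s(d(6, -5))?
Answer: 1018696964/38209 ≈ 26661.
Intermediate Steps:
K = 7 (K = 6 + 1 = 7)
s(f) = 2*f*(4 + f) (s(f) = (2*f)*(f + 4) = (2*f)*(4 + f) = 2*f*(4 + f))
I(P) = 10 (I(P) = 2*1*(4 + 1) = 2*1*5 = 10)
(22471 + I(K)*419) - (-6815)/38209 = (22471 + 10*419) - (-6815)/38209 = (22471 + 4190) - (-6815)/38209 = 26661 - 1*(-6815/38209) = 26661 + 6815/38209 = 1018696964/38209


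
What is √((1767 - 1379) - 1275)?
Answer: I*√887 ≈ 29.783*I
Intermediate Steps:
√((1767 - 1379) - 1275) = √(388 - 1275) = √(-887) = I*√887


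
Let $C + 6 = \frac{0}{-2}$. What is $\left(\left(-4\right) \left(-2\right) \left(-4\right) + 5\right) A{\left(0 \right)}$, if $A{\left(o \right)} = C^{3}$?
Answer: $5832$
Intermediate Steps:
$C = -6$ ($C = -6 + \frac{0}{-2} = -6 + 0 \left(- \frac{1}{2}\right) = -6 + 0 = -6$)
$A{\left(o \right)} = -216$ ($A{\left(o \right)} = \left(-6\right)^{3} = -216$)
$\left(\left(-4\right) \left(-2\right) \left(-4\right) + 5\right) A{\left(0 \right)} = \left(\left(-4\right) \left(-2\right) \left(-4\right) + 5\right) \left(-216\right) = \left(8 \left(-4\right) + 5\right) \left(-216\right) = \left(-32 + 5\right) \left(-216\right) = \left(-27\right) \left(-216\right) = 5832$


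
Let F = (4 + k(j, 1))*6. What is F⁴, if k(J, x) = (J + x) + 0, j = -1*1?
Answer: 331776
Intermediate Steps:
j = -1
k(J, x) = J + x
F = 24 (F = (4 + (-1 + 1))*6 = (4 + 0)*6 = 4*6 = 24)
F⁴ = 24⁴ = 331776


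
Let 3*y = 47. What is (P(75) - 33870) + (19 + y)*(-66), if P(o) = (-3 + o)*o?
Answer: -30758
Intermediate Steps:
y = 47/3 (y = (⅓)*47 = 47/3 ≈ 15.667)
P(o) = o*(-3 + o)
(P(75) - 33870) + (19 + y)*(-66) = (75*(-3 + 75) - 33870) + (19 + 47/3)*(-66) = (75*72 - 33870) + (104/3)*(-66) = (5400 - 33870) - 2288 = -28470 - 2288 = -30758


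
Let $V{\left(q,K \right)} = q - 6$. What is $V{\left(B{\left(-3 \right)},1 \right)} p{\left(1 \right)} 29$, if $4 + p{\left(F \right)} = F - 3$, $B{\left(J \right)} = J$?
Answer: $1566$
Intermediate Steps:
$V{\left(q,K \right)} = -6 + q$ ($V{\left(q,K \right)} = q - 6 = -6 + q$)
$p{\left(F \right)} = -7 + F$ ($p{\left(F \right)} = -4 + \left(F - 3\right) = -4 + \left(-3 + F\right) = -7 + F$)
$V{\left(B{\left(-3 \right)},1 \right)} p{\left(1 \right)} 29 = \left(-6 - 3\right) \left(-7 + 1\right) 29 = \left(-9\right) \left(-6\right) 29 = 54 \cdot 29 = 1566$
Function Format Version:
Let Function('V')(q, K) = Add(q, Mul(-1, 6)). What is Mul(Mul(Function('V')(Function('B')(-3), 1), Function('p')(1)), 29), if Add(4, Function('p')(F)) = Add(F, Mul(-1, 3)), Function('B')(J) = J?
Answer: 1566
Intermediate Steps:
Function('V')(q, K) = Add(-6, q) (Function('V')(q, K) = Add(q, -6) = Add(-6, q))
Function('p')(F) = Add(-7, F) (Function('p')(F) = Add(-4, Add(F, Mul(-1, 3))) = Add(-4, Add(F, -3)) = Add(-4, Add(-3, F)) = Add(-7, F))
Mul(Mul(Function('V')(Function('B')(-3), 1), Function('p')(1)), 29) = Mul(Mul(Add(-6, -3), Add(-7, 1)), 29) = Mul(Mul(-9, -6), 29) = Mul(54, 29) = 1566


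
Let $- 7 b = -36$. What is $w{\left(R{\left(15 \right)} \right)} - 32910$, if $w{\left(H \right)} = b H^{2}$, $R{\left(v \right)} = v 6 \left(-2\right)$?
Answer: $\frac{936030}{7} \approx 1.3372 \cdot 10^{5}$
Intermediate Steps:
$R{\left(v \right)} = - 12 v$ ($R{\left(v \right)} = 6 v \left(-2\right) = - 12 v$)
$b = \frac{36}{7}$ ($b = \left(- \frac{1}{7}\right) \left(-36\right) = \frac{36}{7} \approx 5.1429$)
$w{\left(H \right)} = \frac{36 H^{2}}{7}$
$w{\left(R{\left(15 \right)} \right)} - 32910 = \frac{36 \left(\left(-12\right) 15\right)^{2}}{7} - 32910 = \frac{36 \left(-180\right)^{2}}{7} - 32910 = \frac{36}{7} \cdot 32400 - 32910 = \frac{1166400}{7} - 32910 = \frac{936030}{7}$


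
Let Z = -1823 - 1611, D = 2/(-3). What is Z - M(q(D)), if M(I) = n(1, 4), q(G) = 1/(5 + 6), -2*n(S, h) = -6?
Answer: -3437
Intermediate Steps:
D = -2/3 (D = 2*(-1/3) = -2/3 ≈ -0.66667)
n(S, h) = 3 (n(S, h) = -1/2*(-6) = 3)
q(G) = 1/11
Z = -3434
M(I) = 3
Z - M(q(D)) = -3434 - 1*3 = -3434 - 3 = -3437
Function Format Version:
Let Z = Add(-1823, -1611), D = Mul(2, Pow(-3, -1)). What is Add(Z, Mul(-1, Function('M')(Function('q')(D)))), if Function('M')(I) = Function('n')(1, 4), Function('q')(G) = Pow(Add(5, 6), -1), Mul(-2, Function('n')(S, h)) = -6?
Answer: -3437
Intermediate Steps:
D = Rational(-2, 3) (D = Mul(2, Rational(-1, 3)) = Rational(-2, 3) ≈ -0.66667)
Function('n')(S, h) = 3 (Function('n')(S, h) = Mul(Rational(-1, 2), -6) = 3)
Function('q')(G) = Rational(1, 11) (Function('q')(G) = Pow(11, -1) = Rational(1, 11))
Z = -3434
Function('M')(I) = 3
Add(Z, Mul(-1, Function('M')(Function('q')(D)))) = Add(-3434, Mul(-1, 3)) = Add(-3434, -3) = -3437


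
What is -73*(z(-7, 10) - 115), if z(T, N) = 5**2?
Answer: 6570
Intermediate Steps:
z(T, N) = 25
-73*(z(-7, 10) - 115) = -73*(25 - 115) = -73*(-90) = 6570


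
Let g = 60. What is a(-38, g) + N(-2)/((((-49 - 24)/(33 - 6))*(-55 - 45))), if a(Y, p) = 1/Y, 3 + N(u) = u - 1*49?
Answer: -7838/34675 ≈ -0.22604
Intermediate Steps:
N(u) = -52 + u (N(u) = -3 + (u - 1*49) = -3 + (u - 49) = -3 + (-49 + u) = -52 + u)
a(-38, g) + N(-2)/((((-49 - 24)/(33 - 6))*(-55 - 45))) = 1/(-38) + (-52 - 2)/((((-49 - 24)/(33 - 6))*(-55 - 45))) = -1/38 - 54/(-73/27*(-100)) = -1/38 - 54/(-73*1/27*(-100)) = -1/38 - 54/((-73/27*(-100))) = -1/38 - 54/7300/27 = -1/38 - 54*27/7300 = -1/38 - 729/3650 = -7838/34675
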